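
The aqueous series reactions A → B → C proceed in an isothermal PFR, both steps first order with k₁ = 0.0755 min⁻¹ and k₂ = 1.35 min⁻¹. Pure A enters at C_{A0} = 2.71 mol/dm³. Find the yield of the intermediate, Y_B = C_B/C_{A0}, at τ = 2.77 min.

0.0467

The intermediate concentration in a first-order A→B→C sequence is C_B = k₁C_{A0}(e^(−k₁τ) − e^(−k₂τ))/(k₂−k₁).
e^(−k₁τ) = e^(−0.0755×2.77) = e^(−0.2091) = 0.8113; e^(−k₂τ) = e^(−3.740) = 0.02377.
C_B = 0.0755×2.71/(1.35−0.0755) × (0.8113−0.02377) = 0.1605×0.7875 = 0.1264 mol/dm³.
Y_B = C_B/C_{A0} = 0.1264/2.71 = 0.0467.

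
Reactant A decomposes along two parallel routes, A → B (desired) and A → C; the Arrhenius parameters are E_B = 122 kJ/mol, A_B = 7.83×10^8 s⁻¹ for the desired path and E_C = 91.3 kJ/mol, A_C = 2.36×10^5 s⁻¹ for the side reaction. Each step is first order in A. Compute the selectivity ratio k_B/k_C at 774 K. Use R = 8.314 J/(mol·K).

k_B/k_C = (A_B/A_C)·exp[−(E_B−E_C)/(RT)] = (A_B/A_C)·exp[(E_C−E_B)/(RT)].
(E_C−E_B)/(RT) = (91.3−122)×10³/(8.314×774) = -30700/6435 = -4.771.
k_B/k_C = (7.83×10^8/2.36×10^5)·exp(-4.771) = 3318 × 0.008474 = 28.1.
Since E_B > E_C, raising the temperature improves selectivity toward B.

28.1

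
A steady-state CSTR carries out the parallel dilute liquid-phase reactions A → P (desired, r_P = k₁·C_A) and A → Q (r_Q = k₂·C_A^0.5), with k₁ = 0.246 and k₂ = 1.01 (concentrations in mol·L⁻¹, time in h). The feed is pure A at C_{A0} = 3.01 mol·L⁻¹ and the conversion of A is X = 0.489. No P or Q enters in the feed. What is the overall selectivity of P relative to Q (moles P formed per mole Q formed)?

Exit C_A = C_{A0}(1−X) = 3.01×0.511 = 1.538 mol·L⁻¹.
A CSTR operates uniformly at the exit composition, giving r_P = 0.3784 and r_Q = 1.253 (each k·C_A^n at C_A = 1.538).
Overall selectivity = C_P/C_Q = r_Pτ/(r_Qτ) = r_P/r_Q = 0.302.

0.302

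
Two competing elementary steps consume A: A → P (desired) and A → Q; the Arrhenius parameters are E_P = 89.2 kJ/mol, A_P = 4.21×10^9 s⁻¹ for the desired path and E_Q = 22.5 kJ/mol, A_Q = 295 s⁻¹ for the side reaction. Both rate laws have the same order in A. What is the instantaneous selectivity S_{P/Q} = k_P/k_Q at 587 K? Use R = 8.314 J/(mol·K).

k_P/k_Q = (A_P/A_Q)·exp[−(E_P−E_Q)/(RT)] = (A_P/A_Q)·exp[(E_Q−E_P)/(RT)].
(E_Q−E_P)/(RT) = (22.5−89.2)×10³/(8.314×587) = -66700/4880 = -13.67.
k_P/k_Q = (4.21×10^9/295)·exp(-13.67) = 1.427×10^7 × 1.160×10^-6 = 16.6.

16.6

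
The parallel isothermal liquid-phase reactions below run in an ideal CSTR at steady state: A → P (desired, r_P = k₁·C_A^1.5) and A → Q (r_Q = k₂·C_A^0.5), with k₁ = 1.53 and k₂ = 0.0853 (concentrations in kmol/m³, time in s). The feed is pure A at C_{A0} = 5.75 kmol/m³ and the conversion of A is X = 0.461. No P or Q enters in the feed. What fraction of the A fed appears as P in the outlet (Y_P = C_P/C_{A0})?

0.453

Exit C_A = C_{A0}(1−X) = 5.75×0.539 = 3.099 kmol/m³.
A CSTR operates uniformly at the exit composition, giving r_P = 8.348 and r_Q = 0.1502 (each k·C_A^n at C_A = 3.099).
Fraction of consumed A going to P: r_P/(r_P+r_Q) = 0.9823.
C_P = 0.9823·C_{A0}·X = 0.9823×5.75×0.461 = 2.60 kmol/m³; Y_P = C_P/C_{A0} = 0.453.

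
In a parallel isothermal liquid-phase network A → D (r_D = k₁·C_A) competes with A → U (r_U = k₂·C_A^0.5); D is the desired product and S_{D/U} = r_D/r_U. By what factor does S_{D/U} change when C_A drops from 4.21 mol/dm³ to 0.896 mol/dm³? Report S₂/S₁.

S_{D/U} = (k₁/k₂)·C_A^0.5, so S₂/S₁ = (C_{A,2}/C_{A,1})^0.5.
= (0.896/4.21)^0.5 = (0.2128)^0.5 = 0.461.

0.461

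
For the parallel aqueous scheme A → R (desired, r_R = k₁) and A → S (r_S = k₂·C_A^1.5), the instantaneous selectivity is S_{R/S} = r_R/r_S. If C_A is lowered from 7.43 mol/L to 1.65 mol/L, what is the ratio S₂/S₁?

S_{R/S} = (k₁/k₂)·C_A^-1.5, so S₂/S₁ = (C_{A,2}/C_{A,1})^-1.5.
= (1.65/7.43)^(-1.5) = (0.2221)^(-1.5) = 9.56.
Selectivity toward R rises as C_A falls — low-concentration operation is favoured.

9.56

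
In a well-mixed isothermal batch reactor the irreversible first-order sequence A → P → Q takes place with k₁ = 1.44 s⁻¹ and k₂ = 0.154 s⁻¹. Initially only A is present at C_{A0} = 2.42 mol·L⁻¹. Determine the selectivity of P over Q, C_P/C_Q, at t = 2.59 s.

2.88

Solving the coupled first-order balances gives C_P(t) = [k₁/(k₂−k₁)]·C_{A0}·(e^(−k₁t) − e^(−k₂t)).
e^(−k₁t) = e^(−1.44×2.59) = e^(−3.730) = 0.02400; e^(−k₂t) = e^(−0.3989) = 0.6711.
C_P = 1.44×2.42/(0.154−1.44) × (0.02400−0.6711) = (-2.710)×(-0.6471) = 1.753 mol·L⁻¹.
C_A = C_{A0}e^(−k₁t) = 0.05809 mol·L⁻¹, so C_Q = C_{A0}−C_A−C_P = 0.6085 mol·L⁻¹; C_P/C_Q = 2.88.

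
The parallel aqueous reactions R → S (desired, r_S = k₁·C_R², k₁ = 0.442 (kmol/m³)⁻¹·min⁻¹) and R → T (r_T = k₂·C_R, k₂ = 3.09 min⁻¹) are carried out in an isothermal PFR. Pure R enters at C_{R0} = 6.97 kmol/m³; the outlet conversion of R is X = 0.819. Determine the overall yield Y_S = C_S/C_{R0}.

C_R = C_{R0}(1−X) = 1.262 kmol/m³.
Along a PFR/batch, dC_T/dC_R = −r_T/(r_S+r_T) = −k₂/(k₂+k₁·C_R).
Integrating from C_{R0} to C_R: C_T = (3.09/0.442)·ln[(3.09+0.442·6.97)/(3.09+0.442·1.26)] = 6.991·ln(6.171/3.648) = 3.675 kmol/m³.
Then C_S = (C_{R0}−C_R) − C_T = 5.708 − 3.675 = 2.033 kmol/m³.
Y_S = C_S/C_{R0} = 2.033/6.97 = 0.292.

0.292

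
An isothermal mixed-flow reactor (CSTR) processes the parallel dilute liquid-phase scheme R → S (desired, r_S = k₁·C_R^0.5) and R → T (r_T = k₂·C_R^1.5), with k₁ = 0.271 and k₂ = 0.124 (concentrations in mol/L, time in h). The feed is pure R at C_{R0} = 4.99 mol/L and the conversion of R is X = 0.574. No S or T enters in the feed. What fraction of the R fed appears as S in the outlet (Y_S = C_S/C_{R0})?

0.291

Exit C_R = C_{R0}(1−X) = 4.99×0.426 = 2.126 mol/L.
A CSTR operates uniformly at the exit composition, giving r_S = 0.3951 and r_T = 0.3843 (each k·C_R^n at C_R = 2.126).
Fraction of consumed R going to S: r_S/(r_S+r_T) = 0.5069.
C_S = 0.5069·C_{R0}·X = 0.5069×4.99×0.574 = 1.45 mol/L; Y_S = C_S/C_{R0} = 0.291.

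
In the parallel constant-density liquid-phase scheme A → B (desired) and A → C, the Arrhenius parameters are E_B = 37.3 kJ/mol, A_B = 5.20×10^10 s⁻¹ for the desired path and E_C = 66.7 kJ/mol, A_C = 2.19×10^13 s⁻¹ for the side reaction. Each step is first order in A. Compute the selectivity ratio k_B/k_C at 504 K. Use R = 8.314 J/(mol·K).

k_B/k_C = (A_B/A_C)·exp[−(E_B−E_C)/(RT)] = (A_B/A_C)·exp[(E_C−E_B)/(RT)].
(E_C−E_B)/(RT) = (66.7−37.3)×10³/(8.314×504) = 29400/4190 = 7.016.
k_B/k_C = (5.20×10^10/2.19×10^13)·exp(7.016) = 0.002374 × 1115 = 2.65.

2.65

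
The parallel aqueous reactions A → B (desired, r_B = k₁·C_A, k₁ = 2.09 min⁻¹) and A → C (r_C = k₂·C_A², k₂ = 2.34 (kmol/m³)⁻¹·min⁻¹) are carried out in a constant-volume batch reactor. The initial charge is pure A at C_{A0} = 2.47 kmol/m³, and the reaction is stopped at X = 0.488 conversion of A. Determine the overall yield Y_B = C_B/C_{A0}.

C_A = C_{A0}(1−X) = 1.265 kmol/m³.
Along a PFR/batch, dC_B/dC_A = −r_B/(r_B+r_C) = −k₁/(k₁+k₂·C_A).
Integrating from C_{A0} to C_A: C_B = (2.09/2.34)·ln[(2.09+2.34·2.47)/(2.09+2.34·1.26)] = 0.8932·ln(7.870/5.049) = 0.3964 kmol/m³.
Y_B = C_B/C_{A0} = 0.3964/2.47 = 0.160.

0.160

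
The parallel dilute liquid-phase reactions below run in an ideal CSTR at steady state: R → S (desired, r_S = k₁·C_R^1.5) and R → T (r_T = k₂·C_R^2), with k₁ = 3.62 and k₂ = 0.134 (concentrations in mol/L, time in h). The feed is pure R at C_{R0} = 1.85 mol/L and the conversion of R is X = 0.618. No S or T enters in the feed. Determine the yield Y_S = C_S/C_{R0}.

Exit C_R = C_{R0}(1−X) = 1.85×0.382 = 0.7067 mol/L.
A CSTR operates uniformly at the exit composition, giving r_S = 2.151 and r_T = 0.06692 (each k·C_R^n at C_R = 0.7067).
Fraction of consumed R going to S: r_S/(r_S+r_T) = 0.9698.
C_S = 0.9698·C_{R0}·X = 0.9698×1.85×0.618 = 1.11 mol/L; Y_S = C_S/C_{R0} = 0.599.

0.599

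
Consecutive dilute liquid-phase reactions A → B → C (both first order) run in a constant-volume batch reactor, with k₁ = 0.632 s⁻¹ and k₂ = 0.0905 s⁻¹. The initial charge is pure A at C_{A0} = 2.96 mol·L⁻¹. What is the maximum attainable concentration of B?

Evaluating C_B at t_opt = ln(k₂/k₁)/(k₂−k₁) gives C_{B,max}/C_{A0} = (k₁/k₂)^[k₂/(k₂−k₁)].
= (0.632/0.0905)^(0.0905/(0.0905−0.632)) = (6.983)^(-0.1671) = 0.7227.
C_{B,max} = 0.7227×2.96 = 2.14 mol·L⁻¹.

2.14 mol·L⁻¹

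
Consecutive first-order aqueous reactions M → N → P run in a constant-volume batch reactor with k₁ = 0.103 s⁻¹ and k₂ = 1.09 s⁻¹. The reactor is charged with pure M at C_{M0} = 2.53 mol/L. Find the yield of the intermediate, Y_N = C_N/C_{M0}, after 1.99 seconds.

0.0731

For first-order series with pure M initially, C_N(t) = k₁C_{M0}/(k₂−k₁)·(e^(−k₁t) − e^(−k₂t)).
e^(−k₁t) = e^(−0.103×1.99) = e^(−0.2050) = 0.8147; e^(−k₂t) = e^(−2.169) = 0.1143.
C_N = 0.103×2.53/(1.09−0.103) × (0.8147−0.1143) = 0.2640×0.7004 = 0.1849 mol/L.
Y_N = C_N/C_{M0} = 0.1849/2.53 = 0.0731.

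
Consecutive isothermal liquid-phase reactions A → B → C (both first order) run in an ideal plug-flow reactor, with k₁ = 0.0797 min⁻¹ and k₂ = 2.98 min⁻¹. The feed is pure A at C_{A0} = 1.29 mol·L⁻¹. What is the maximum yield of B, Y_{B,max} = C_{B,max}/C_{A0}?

0.0242

At the optimum, C_{B,max}/C_{A0} = (k₁/k₂)^[k₂/(k₂−k₁)].
= (0.0797/2.98)^(2.98/(2.98−0.0797)) = (0.02674)^(1.027) = 0.02421.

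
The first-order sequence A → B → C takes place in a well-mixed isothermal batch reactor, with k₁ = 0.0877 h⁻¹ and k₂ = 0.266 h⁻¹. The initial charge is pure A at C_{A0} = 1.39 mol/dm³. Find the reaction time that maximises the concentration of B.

6.22 h

The intermediate peaks when r₁ = r₂, i.e. k₁e^(−k₁t) = k₂e^(−k₂t), giving t_opt = ln(k₂/k₁)/(k₂−k₁).
= ln(0.266/0.0877)/(0.266−0.0877) = ln(3.033)/0.1783 = 1.110/0.1783 = 6.22 h.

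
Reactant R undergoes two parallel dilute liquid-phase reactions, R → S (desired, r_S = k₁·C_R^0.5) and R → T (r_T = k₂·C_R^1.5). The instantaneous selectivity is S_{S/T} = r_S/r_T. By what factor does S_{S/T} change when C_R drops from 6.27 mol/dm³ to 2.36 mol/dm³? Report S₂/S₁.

2.66

S_{S/T} = (k₁/k₂)·C_R⁻¹, so S₂/S₁ = (C_{R,2}/C_{R,1})⁻¹.
= 6.27/2.36 = 2.66.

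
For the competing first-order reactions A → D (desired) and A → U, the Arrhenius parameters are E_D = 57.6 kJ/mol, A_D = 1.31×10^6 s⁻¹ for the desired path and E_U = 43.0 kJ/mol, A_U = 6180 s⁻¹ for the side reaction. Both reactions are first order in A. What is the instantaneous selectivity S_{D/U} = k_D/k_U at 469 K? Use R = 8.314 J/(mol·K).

5.01

Since both paths have the same order in A, the concentration cancels and S_{D/U} = k_D/k_U = (A_D/A_U)·exp[(E_U−E_D)/(RT)].
(E_U−E_D)/(RT) = (43.0−57.6)×10³/(8.314×469) = -14600/3899 = -3.744.
k_D/k_U = (1.31×10^6/6180)·exp(-3.744) = 212.0 × 0.02365 = 5.01.
Since E_D > E_U, raising the temperature improves selectivity toward D.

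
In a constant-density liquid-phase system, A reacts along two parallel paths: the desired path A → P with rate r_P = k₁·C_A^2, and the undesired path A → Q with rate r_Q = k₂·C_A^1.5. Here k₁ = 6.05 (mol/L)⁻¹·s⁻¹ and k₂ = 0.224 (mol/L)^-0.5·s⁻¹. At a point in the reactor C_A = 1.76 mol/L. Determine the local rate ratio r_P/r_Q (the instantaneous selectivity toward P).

35.8

S_{P/Q} = r_P/r_Q = (k₁·C_A^2)/(k₂·C_A^1.5) = (k₁/k₂)·C_A^0.5.
= (6.05×1.760^2) / (0.224×1.760^1.5) = 18.74/0.5230 = 35.8.
Since the desired path is higher order in A, keeping C_A high (PFR or concentrated feed) favours P.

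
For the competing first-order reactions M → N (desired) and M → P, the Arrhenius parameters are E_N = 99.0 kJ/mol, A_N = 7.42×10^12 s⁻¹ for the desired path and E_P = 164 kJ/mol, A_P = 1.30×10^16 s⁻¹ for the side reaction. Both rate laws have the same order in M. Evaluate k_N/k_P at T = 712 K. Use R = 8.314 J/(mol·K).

33.5

k_N/k_P = (A_N/A_P)·exp[−(E_N−E_P)/(RT)] = (A_N/A_P)·exp[(E_P−E_N)/(RT)].
(E_P−E_N)/(RT) = (164−99.0)×10³/(8.314×712) = 65000/5920 = 10.98.
k_N/k_P = (7.42×10^12/1.30×10^16)·exp(10.98) = 5.708×10^-4 × 58720 = 33.5.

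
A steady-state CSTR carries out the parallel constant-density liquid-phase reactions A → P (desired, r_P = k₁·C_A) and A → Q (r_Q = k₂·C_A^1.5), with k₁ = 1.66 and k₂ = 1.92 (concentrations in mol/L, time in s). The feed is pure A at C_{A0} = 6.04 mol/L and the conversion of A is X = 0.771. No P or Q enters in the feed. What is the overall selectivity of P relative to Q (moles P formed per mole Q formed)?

Exit C_A = C_{A0}(1−X) = 6.04×0.229 = 1.383 mol/L.
In a CSTR the entire volume is at exit conditions, so r_P = 1.66×1.383 = 2.296 and r_Q = 1.92×1.383^1.5 = 3.123.
Overall selectivity = C_P/C_Q = r_Pτ/(r_Qτ) = r_P/r_Q = 0.735.

0.735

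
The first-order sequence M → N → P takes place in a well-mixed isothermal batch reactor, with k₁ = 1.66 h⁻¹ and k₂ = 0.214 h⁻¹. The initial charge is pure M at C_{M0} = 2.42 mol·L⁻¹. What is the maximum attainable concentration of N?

At the optimum, C_{N,max}/C_{M0} = (k₁/k₂)^[k₂/(k₂−k₁)].
= (1.66/0.214)^(0.214/(0.214−1.66)) = (7.757)^(-0.1480) = 0.7385.
C_{N,max} = 0.7385×2.42 = 1.79 mol·L⁻¹.

1.79 mol·L⁻¹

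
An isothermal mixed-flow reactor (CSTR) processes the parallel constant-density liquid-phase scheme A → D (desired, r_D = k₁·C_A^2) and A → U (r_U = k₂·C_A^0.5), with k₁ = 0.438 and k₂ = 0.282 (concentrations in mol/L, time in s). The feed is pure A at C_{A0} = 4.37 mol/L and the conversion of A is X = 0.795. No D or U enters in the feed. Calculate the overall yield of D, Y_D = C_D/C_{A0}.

Exit C_A = C_{A0}(1−X) = 4.37×0.205 = 0.8958 mol/L.
Rates in a CSTR are evaluated at the outlet concentration: r_D = 0.438×0.8958^2 = 0.3515, r_U = 0.282×0.8958^0.5 = 0.2669.
Fraction of consumed A going to D: r_D/(r_D+r_U) = 0.5684.
C_D = 0.5684·C_{A0}·X = 0.5684×4.37×0.795 = 1.97 mol/L; Y_D = C_D/C_{A0} = 0.452.

0.452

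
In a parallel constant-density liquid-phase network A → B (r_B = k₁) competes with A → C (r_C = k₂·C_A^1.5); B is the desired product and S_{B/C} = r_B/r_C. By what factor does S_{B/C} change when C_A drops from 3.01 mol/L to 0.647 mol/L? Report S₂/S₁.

S_{B/C} = (k₁/k₂)·C_A^-1.5, so S₂/S₁ = (C_{A,2}/C_{A,1})^-1.5.
= (0.647/3.01)^(-1.5) = (0.2150)^(-1.5) = 10.0.
Selectivity toward B rises as C_A falls — low-concentration operation is favoured.

10.0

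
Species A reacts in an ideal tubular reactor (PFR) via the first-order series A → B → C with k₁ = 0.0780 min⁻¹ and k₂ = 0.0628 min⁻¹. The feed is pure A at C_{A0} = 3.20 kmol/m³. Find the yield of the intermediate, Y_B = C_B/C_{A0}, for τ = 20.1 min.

0.382

The intermediate concentration in a first-order A→B→C sequence is C_B = k₁C_{A0}(e^(−k₁τ) − e^(−k₂τ))/(k₂−k₁).
e^(−k₁τ) = e^(−0.0780×20.1) = e^(−1.568) = 0.2085; e^(−k₂τ) = e^(−1.262) = 0.2830.
C_B = 0.0780×3.20/(0.0628−0.0780) × (0.2085−0.2830) = (-16.42)×(-0.07450) = 1.223 kmol/m³.
Y_B = C_B/C_{A0} = 1.223/3.20 = 0.382.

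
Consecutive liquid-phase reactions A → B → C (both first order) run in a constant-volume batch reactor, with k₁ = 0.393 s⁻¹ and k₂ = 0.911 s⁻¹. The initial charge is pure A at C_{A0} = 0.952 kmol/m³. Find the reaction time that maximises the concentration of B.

For first-order series the maximum of C_B occurs at t_opt = ln(k₂/k₁)/(k₂−k₁).
= ln(0.911/0.393)/(0.911−0.393) = ln(2.318)/0.5180 = 0.8407/0.5180 = 1.62 s.

1.62 s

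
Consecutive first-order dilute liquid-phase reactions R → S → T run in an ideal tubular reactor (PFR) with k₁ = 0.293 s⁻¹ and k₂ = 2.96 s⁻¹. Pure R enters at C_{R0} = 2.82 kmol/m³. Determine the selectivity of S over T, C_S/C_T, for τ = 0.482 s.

Solving the coupled first-order balances gives C_S(τ) = [k₁/(k₂−k₁)]·C_{R0}·(e^(−k₁τ) − e^(−k₂τ)).
e^(−k₁τ) = e^(−0.293×0.482) = e^(−0.1412) = 0.8683; e^(−k₂τ) = e^(−1.427) = 0.2401.
C_S = 0.293×2.82/(2.96−0.293) × (0.8683−0.2401) = 0.3098×0.6282 = 0.1946 kmol/m³.
C_R = C_{R0}e^(−k₁τ) = 2.449 kmol/m³, so C_T = C_{R0}−C_R−C_S = 0.1768 kmol/m³; C_S/C_T = 1.10.

1.10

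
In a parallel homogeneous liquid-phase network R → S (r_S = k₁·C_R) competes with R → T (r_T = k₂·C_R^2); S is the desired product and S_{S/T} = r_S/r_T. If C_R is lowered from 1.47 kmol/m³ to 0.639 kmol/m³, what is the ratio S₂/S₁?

2.30

S_{S/T} = (k₁/k₂)·C_R⁻¹, so S₂/S₁ = (C_{R,2}/C_{R,1})⁻¹.
= 1.47/0.639 = 2.30.
Selectivity toward S rises as C_R falls — low-concentration operation is favoured.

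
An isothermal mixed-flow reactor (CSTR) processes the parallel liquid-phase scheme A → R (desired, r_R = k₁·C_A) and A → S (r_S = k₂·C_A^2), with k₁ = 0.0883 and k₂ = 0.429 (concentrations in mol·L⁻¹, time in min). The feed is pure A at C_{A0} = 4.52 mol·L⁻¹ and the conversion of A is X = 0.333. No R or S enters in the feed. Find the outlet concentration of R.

Exit C_A = C_{A0}(1−X) = 4.52×0.667 = 3.015 mol·L⁻¹.
A CSTR operates uniformly at the exit composition, giving r_R = 0.2662 and r_S = 3.899 (each k·C_A^n at C_A = 3.015).
Fraction of consumed A going to R: r_R/(r_R+r_S) = 0.06391.
C_R = 0.06391·C_{A0}·X = 0.06391×4.52×0.333 = 0.0962 mol·L⁻¹.

0.0962 mol·L⁻¹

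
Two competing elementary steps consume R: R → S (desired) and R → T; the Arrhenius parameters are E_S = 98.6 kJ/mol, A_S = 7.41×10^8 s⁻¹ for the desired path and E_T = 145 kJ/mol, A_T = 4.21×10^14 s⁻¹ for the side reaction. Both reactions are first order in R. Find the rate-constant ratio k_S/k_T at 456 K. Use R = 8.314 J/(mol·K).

0.364

k_S/k_T = (A_S/A_T)·exp[−(E_S−E_T)/(RT)] = (A_S/A_T)·exp[(E_T−E_S)/(RT)].
(E_T−E_S)/(RT) = (145−98.6)×10³/(8.314×456) = 46400/3791 = 12.24.
k_S/k_T = (7.41×10^8/4.21×10^14)·exp(12.24) = 1.760×10^-6 × 2.067×10^5 = 0.364.
Since E_S < E_T, lowering the temperature improves selectivity toward S.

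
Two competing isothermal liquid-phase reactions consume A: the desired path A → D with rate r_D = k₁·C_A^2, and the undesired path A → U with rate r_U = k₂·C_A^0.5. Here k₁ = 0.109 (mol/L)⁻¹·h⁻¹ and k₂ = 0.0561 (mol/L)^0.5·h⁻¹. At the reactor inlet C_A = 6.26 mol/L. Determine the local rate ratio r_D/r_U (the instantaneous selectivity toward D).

S_{D/U} = r_D/r_U = (k₁·C_A^2)/(k₂·C_A^0.5) = (k₁/k₂)·C_A^1.5.
= (0.109×6.260^2) / (0.0561×6.260^0.5) = 4.271/0.1404 = 30.4.
Since the desired path is higher order in A, keeping C_A high (PFR or concentrated feed) favours D.

30.4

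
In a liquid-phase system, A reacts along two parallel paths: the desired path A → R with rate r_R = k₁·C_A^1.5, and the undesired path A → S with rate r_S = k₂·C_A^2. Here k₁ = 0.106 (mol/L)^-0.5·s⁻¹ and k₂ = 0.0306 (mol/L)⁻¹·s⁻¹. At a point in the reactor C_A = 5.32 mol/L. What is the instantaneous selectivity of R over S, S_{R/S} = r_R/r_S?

S_{R/S} = r_R/r_S = (k₁·C_A^1.5)/(k₂·C_A^2) = (k₁/k₂)·C_A^-0.5.
= (0.106×5.320^1.5) / (0.0306×5.320^2) = 1.301/0.8661 = 1.50.
The undesired path is higher order in A, so low C_A (CSTR or dilute feed) favours R.

1.50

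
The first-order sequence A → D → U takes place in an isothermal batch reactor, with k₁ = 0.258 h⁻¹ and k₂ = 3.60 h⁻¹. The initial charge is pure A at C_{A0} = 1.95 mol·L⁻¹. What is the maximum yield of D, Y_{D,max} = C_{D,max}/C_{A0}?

0.0585

At the optimum, C_{D,max}/C_{A0} = (k₁/k₂)^[k₂/(k₂−k₁)].
= (0.258/3.60)^(3.60/(3.60−0.258)) = (0.07167)^(1.077) = 0.05847.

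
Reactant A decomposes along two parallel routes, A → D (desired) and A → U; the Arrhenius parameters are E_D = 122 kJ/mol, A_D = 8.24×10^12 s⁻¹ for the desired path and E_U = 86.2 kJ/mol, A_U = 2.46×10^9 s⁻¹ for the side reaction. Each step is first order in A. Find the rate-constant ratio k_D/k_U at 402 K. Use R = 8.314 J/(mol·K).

0.0747

Since both paths have the same order in A, the concentration cancels and S_{D/U} = k_D/k_U = (A_D/A_U)·exp[(E_U−E_D)/(RT)].
(E_U−E_D)/(RT) = (86.2−122)×10³/(8.314×402) = -35800/3342 = -10.71.
k_D/k_U = (8.24×10^12/2.46×10^9)·exp(-10.71) = 3350 × 2.229×10^-5 = 0.0747.
Since E_D > E_U, raising the temperature improves selectivity toward D.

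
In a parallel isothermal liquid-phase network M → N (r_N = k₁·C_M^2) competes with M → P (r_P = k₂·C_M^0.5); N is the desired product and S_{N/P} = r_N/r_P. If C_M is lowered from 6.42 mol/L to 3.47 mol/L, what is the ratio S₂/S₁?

0.397

S_{N/P} = (k₁/k₂)·C_M^1.5, so S₂/S₁ = (C_{M,2}/C_{M,1})^1.5.
= (3.47/6.42)^1.5 = (0.5405)^1.5 = 0.397.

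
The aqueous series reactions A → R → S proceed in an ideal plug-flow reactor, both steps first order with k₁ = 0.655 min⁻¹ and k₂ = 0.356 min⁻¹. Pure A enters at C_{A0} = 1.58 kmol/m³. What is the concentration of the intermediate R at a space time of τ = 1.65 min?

0.749 kmol/m³

Solving the coupled first-order balances gives C_R(τ) = [k₁/(k₂−k₁)]·C_{A0}·(e^(−k₁τ) − e^(−k₂τ)).
e^(−k₁τ) = e^(−0.655×1.65) = e^(−1.081) = 0.3393; e^(−k₂τ) = e^(−0.5874) = 0.5558.
C_R = 0.655×1.58/(0.356−0.655) × (0.3393−0.5558) = (-3.461)×(-0.2164) = 0.7491 kmol/m³.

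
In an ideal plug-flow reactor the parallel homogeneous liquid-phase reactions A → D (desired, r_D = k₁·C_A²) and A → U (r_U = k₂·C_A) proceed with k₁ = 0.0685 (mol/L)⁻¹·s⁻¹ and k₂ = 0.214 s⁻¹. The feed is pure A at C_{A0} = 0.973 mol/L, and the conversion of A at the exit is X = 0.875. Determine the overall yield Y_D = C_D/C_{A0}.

0.127

C_A = C_{A0}(1−X) = 0.1216 mol/L.
Along a PFR/batch, dC_U/dC_A = −r_U/(r_D+r_U) = −k₂/(k₂+k₁·C_A).
Integrating from C_{A0} to C_A: C_U = (0.214/0.0685)·ln[(0.214+0.0685·0.973)/(0.214+0.0685·0.122)] = 3.124·ln(0.2807/0.2223) = 0.7277 mol/L.
Then C_D = (C_{A0}−C_A) − C_U = 0.8514 − 0.7277 = 0.1236 mol/L.
Y_D = C_D/C_{A0} = 0.1236/0.973 = 0.127.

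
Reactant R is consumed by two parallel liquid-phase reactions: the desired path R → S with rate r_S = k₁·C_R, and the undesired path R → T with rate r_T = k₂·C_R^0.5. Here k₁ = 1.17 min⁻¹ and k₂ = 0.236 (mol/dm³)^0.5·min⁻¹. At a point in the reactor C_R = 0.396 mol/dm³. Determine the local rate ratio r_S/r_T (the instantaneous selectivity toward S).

S_{S/T} = r_S/r_T = (k₁·C_R)/(k₂·C_R^0.5) = (k₁/k₂)·C_R^0.5.
= (1.17×0.3960) / (0.236×0.3960^0.5) = 0.4633/0.1485 = 3.12.

3.12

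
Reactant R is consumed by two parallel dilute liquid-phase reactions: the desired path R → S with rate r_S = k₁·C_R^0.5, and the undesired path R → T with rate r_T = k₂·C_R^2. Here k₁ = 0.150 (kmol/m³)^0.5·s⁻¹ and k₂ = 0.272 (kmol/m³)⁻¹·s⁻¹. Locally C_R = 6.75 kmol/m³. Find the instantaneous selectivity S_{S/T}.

0.0314

S_{S/T} = r_S/r_T = (k₁·C_R^0.5)/(k₂·C_R^2) = (k₁/k₂)·C_R^-1.5.
= (0.150×6.750^0.5) / (0.272×6.750^2) = 0.3897/12.39 = 0.0314.
The undesired path is higher order in R, so low C_R (CSTR or dilute feed) favours S.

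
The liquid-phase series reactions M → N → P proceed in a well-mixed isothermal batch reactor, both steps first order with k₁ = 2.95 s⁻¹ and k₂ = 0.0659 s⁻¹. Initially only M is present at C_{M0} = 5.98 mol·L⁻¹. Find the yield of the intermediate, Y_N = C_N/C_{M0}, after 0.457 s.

0.727

The intermediate concentration in a first-order A→B→C sequence is C_N = k₁C_{M0}(e^(−k₁t) − e^(−k₂t))/(k₂−k₁).
e^(−k₁t) = e^(−2.95×0.457) = e^(−1.348) = 0.2597; e^(−k₂t) = e^(−0.03012) = 0.9703.
C_N = 2.95×5.98/(0.0659−2.95) × (0.2597−0.9703) = (-6.117)×(-0.7106) = 4.347 mol·L⁻¹.
Y_N = C_N/C_{M0} = 4.347/5.98 = 0.727.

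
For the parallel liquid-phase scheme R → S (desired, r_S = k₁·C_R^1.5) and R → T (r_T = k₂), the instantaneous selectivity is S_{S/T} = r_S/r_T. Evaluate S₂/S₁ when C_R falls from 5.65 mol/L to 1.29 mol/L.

S_{S/T} = (k₁/k₂)·C_R^1.5, so S₂/S₁ = (C_{R,2}/C_{R,1})^1.5.
= (1.29/5.65)^1.5 = (0.2283)^1.5 = 0.109.
Selectivity toward S falls as C_R falls — high-concentration operation is favoured.

0.109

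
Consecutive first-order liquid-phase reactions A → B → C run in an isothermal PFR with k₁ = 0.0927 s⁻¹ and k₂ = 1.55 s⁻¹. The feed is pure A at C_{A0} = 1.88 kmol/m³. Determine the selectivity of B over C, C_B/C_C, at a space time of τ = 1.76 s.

The intermediate concentration in a first-order A→B→C sequence is C_B = k₁C_{A0}(e^(−k₁τ) − e^(−k₂τ))/(k₂−k₁).
e^(−k₁τ) = e^(−0.0927×1.76) = e^(−0.1632) = 0.8495; e^(−k₂τ) = e^(−2.728) = 0.06535.
C_B = 0.0927×1.88/(1.55−0.0927) × (0.8495−0.06535) = 0.1196×0.7841 = 0.09377 kmol/m³.
C_A = C_{A0}e^(−k₁τ) = 1.597 kmol/m³, so C_C = C_{A0}−C_A−C_B = 0.1892 kmol/m³; C_B/C_C = 0.496.

0.496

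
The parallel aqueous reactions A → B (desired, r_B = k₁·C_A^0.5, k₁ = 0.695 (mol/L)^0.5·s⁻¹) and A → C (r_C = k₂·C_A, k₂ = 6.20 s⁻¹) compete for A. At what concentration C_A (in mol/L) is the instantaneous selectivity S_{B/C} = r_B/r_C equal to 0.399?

S_{B/C} = (k₁/k₂)·C_A^-0.5 ⇒ C_A = (S·k₂/k₁)^(-2).
= (0.399×6.20/0.695)^(-2) = (3.559)^(-2) = 0.0789 mol/L.

0.0789 mol/L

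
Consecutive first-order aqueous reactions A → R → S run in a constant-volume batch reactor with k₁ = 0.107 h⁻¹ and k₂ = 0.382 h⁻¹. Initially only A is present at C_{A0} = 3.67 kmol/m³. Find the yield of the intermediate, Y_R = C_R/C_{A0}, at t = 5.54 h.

The intermediate concentration in a first-order A→B→C sequence is C_R = k₁C_{A0}(e^(−k₁t) − e^(−k₂t))/(k₂−k₁).
e^(−k₁t) = e^(−0.107×5.54) = e^(−0.5928) = 0.5528; e^(−k₂t) = e^(−2.116) = 0.1205.
C_R = 0.107×3.67/(0.382−0.107) × (0.5528−0.1205) = 1.428×0.4323 = 0.6173 kmol/m³.
Y_R = C_R/C_{A0} = 0.6173/3.67 = 0.168.

0.168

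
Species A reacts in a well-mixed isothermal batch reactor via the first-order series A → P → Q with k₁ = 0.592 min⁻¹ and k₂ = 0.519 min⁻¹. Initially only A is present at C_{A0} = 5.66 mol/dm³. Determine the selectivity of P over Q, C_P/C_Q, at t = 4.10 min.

For first-order series with pure A initially, C_P(t) = k₁C_{A0}/(k₂−k₁)·(e^(−k₁t) − e^(−k₂t)).
e^(−k₁t) = e^(−0.592×4.10) = e^(−2.427) = 0.08828; e^(−k₂t) = e^(−2.128) = 0.1191.
C_P = 0.592×5.66/(0.519−0.592) × (0.08828−0.1191) = (-45.90)×(-0.03080) = 1.414 mol/dm³.
C_A = C_{A0}e^(−k₁t) = 0.4997 mol/dm³, so C_Q = C_{A0}−C_A−C_P = 3.746 mol/dm³; C_P/C_Q = 0.377.

0.377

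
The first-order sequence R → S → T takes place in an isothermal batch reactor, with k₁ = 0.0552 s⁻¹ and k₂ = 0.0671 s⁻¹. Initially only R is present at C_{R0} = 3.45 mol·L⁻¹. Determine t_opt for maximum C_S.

For first-order series the maximum of C_S occurs at t_opt = ln(k₂/k₁)/(k₂−k₁).
= ln(0.0671/0.0552)/(0.0671−0.0552) = ln(1.216)/0.01190 = 0.1952/0.01190 = 16.4 s.

16.4 s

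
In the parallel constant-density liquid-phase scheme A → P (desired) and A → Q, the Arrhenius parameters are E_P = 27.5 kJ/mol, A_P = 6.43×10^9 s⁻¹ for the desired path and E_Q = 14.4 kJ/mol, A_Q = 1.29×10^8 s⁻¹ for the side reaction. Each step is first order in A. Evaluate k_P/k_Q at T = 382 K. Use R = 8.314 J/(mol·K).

Since both paths have the same order in A, the concentration cancels and S_{P/Q} = k_P/k_Q = (A_P/A_Q)·exp[(E_Q−E_P)/(RT)].
(E_Q−E_P)/(RT) = (14.4−27.5)×10³/(8.314×382) = -13100/3176 = -4.125.
k_P/k_Q = (6.43×10^9/1.29×10^8)·exp(-4.125) = 49.84 × 0.01617 = 0.806.

0.806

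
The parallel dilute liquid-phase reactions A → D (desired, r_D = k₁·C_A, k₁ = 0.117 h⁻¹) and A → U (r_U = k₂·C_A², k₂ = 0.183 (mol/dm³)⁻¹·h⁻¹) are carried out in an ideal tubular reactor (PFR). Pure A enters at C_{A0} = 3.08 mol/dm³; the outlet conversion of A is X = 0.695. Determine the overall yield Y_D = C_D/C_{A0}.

0.178

C_A = C_{A0}(1−X) = 0.9394 mol/dm³.
Along a PFR/batch, dC_D/dC_A = −r_D/(r_D+r_U) = −k₁/(k₁+k₂·C_A).
Integrating from C_{A0} to C_A: C_D = (0.117/0.183)·ln[(0.117+0.183·3.08)/(0.117+0.183·0.939)] = 0.6393·ln(0.6806/0.2889) = 0.5479 mol/dm³.
Y_D = C_D/C_{A0} = 0.5479/3.08 = 0.178.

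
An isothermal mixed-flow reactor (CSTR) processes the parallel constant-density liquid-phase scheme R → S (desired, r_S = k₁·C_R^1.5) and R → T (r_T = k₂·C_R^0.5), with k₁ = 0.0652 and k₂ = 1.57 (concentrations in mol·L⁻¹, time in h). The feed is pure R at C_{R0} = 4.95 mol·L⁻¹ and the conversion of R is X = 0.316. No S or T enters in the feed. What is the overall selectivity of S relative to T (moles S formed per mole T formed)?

Exit C_R = C_{R0}(1−X) = 4.95×0.684 = 3.386 mol·L⁻¹.
Rates in a CSTR are evaluated at the outlet concentration: r_S = 0.0652×3.386^1.5 = 0.4062, r_T = 1.57×3.386^0.5 = 2.889.
Overall selectivity = C_S/C_T = r_Sτ/(r_Tτ) = r_S/r_T = 0.141.

0.141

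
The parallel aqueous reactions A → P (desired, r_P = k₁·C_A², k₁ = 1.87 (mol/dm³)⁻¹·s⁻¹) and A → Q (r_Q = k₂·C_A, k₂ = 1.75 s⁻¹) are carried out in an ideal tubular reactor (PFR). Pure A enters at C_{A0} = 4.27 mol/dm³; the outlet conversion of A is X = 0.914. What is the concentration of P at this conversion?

2.61 mol/dm³

C_A = C_{A0}(1−X) = 0.3672 mol/dm³.
Along a PFR/batch, dC_Q/dC_A = −r_Q/(r_P+r_Q) = −k₂/(k₂+k₁·C_A).
Integrating from C_{A0} to C_A: C_Q = (1.75/1.87)·ln[(1.75+1.87·4.27)/(1.75+1.87·0.367)] = 0.9358·ln(9.735/2.437) = 1.296 mol/dm³.
Then C_P = (C_{A0}−C_A) − C_Q = 3.903 − 1.296 = 2.607 mol/dm³.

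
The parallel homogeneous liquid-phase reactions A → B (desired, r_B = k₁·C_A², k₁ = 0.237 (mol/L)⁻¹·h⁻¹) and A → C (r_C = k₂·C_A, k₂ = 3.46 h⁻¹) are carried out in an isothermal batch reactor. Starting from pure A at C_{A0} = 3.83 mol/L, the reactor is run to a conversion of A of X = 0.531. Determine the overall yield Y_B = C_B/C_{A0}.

0.0853

C_A = C_{A0}(1−X) = 1.796 mol/L.
Along a PFR/batch, dC_C/dC_A = −r_C/(r_B+r_C) = −k₂/(k₂+k₁·C_A).
Integrating from C_{A0} to C_A: C_C = (3.46/0.237)·ln[(3.46+0.237·3.83)/(3.46+0.237·1.80)] = 14.60·ln(4.368/3.886) = 1.707 mol/L.
Then C_B = (C_{A0}−C_A) − C_C = 2.034 − 1.707 = 0.3266 mol/L.
Y_B = C_B/C_{A0} = 0.3266/3.83 = 0.0853.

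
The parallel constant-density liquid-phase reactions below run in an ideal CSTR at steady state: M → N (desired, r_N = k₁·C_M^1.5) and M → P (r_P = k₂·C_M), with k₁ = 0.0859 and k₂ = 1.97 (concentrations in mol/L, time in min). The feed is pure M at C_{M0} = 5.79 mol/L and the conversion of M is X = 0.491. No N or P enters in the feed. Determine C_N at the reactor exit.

0.198 mol/L

Exit C_M = C_{M0}(1−X) = 5.79×0.509 = 2.947 mol/L.
Rates in a CSTR are evaluated at the outlet concentration: r_N = 0.0859×2.947^1.5 = 0.4346, r_P = 1.97×2.947 = 5.806.
Fraction of consumed M going to N: r_N/(r_N+r_P) = 0.06964.
C_N = 0.06964·C_{M0}·X = 0.06964×5.79×0.491 = 0.198 mol/L.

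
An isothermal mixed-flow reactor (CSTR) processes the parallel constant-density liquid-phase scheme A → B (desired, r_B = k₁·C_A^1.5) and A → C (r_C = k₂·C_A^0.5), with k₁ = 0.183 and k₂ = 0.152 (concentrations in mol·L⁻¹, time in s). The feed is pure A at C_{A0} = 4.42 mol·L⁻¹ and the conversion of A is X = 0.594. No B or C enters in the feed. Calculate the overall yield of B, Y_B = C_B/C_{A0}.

0.406

Exit C_A = C_{A0}(1−X) = 4.42×0.406 = 1.795 mol·L⁻¹.
A CSTR operates uniformly at the exit composition, giving r_B = 0.4399 and r_C = 0.2036 (each k·C_A^n at C_A = 1.795).
Fraction of consumed A going to B: r_B/(r_B+r_C) = 0.6836.
C_B = 0.6836·C_{A0}·X = 0.6836×4.42×0.594 = 1.79 mol·L⁻¹; Y_B = C_B/C_{A0} = 0.406.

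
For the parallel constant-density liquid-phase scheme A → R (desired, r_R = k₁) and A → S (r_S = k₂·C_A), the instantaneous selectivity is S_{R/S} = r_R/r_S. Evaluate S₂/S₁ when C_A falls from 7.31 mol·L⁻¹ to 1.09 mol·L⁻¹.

S_{R/S} = (k₁/k₂)·C_A⁻¹, so S₂/S₁ = (C_{A,2}/C_{A,1})⁻¹.
= 7.31/1.09 = 6.71.

6.71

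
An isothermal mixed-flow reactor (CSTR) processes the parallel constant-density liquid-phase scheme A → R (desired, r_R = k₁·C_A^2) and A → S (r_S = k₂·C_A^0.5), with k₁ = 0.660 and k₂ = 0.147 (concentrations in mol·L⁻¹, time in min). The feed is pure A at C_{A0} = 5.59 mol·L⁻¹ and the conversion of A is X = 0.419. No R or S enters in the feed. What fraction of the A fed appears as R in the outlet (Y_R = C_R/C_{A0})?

Exit C_A = C_{A0}(1−X) = 5.59×0.581 = 3.248 mol·L⁻¹.
In a CSTR the entire volume is at exit conditions, so r_R = 0.660×3.248^2 = 6.962 and r_S = 0.147×3.248^0.5 = 0.2649.
Fraction of consumed A going to R: r_R/(r_R+r_S) = 0.9633.
C_R = 0.9633·C_{A0}·X = 0.9633×5.59×0.419 = 2.26 mol·L⁻¹; Y_R = C_R/C_{A0} = 0.404.

0.404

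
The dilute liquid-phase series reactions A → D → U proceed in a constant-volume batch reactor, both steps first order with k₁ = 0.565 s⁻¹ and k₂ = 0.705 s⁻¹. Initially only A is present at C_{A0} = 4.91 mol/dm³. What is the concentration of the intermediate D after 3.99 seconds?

0.890 mol/dm³

The intermediate concentration in a first-order A→B→C sequence is C_D = k₁C_{A0}(e^(−k₁t) − e^(−k₂t))/(k₂−k₁).
e^(−k₁t) = e^(−0.565×3.99) = e^(−2.254) = 0.1049; e^(−k₂t) = e^(−2.813) = 0.06003.
C_D = 0.565×4.91/(0.705−0.565) × (0.1049−0.06003) = 19.82×0.04491 = 0.8900 mol/dm³.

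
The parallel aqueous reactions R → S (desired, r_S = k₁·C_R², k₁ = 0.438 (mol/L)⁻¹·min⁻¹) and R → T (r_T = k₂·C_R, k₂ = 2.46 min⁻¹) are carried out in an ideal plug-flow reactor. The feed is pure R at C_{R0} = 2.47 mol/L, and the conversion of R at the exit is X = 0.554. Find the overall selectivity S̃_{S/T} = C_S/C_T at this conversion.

C_R = C_{R0}(1−X) = 1.102 mol/L.
Along a PFR/batch, dC_T/dC_R = −r_T/(r_S+r_T) = −k₂/(k₂+k₁·C_R).
Integrating from C_{R0} to C_R: C_T = (2.46/0.438)·ln[(2.46+0.438·2.47)/(2.46+0.438·1.10)] = 5.616·ln(3.542/2.943) = 1.041 mol/L.
Then C_S = (C_{R0}−C_R) − C_T = 1.368 − 1.041 = 0.3272 mol/L.
S̃_{S/T} = C_S/C_T = 0.3272/1.041 = 0.314.

0.314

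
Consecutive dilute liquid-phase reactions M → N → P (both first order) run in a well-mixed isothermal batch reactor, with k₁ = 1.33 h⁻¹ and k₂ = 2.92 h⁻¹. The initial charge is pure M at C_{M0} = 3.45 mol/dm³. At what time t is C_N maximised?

0.495 h

The intermediate peaks when r₁ = r₂, i.e. k₁e^(−k₁t) = k₂e^(−k₂t), giving t_opt = ln(k₂/k₁)/(k₂−k₁).
= ln(2.92/1.33)/(2.92−1.33) = ln(2.195)/1.590 = 0.7864/1.590 = 0.495 h.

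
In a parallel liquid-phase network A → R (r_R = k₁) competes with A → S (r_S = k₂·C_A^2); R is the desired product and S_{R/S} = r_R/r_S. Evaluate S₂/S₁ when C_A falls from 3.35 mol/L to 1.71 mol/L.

S_{R/S} = (k₁/k₂)·C_A^-2, so S₂/S₁ = (C_{A,2}/C_{A,1})^-2.
= (1.71/3.35)^(-2) = (0.5104)^(-2) = 3.84.

3.84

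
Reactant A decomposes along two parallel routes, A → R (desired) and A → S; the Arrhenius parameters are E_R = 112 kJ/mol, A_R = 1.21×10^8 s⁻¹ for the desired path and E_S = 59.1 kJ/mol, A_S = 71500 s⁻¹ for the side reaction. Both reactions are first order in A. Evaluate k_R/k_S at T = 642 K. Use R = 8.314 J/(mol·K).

0.0840

With equal orders, S_{R/S} = k_R/k_S = (A_R/A_S)·exp[(E_S−E_R)/(RT)].
(E_S−E_R)/(RT) = (59.1−112)×10³/(8.314×642) = -52900/5338 = -9.911.
k_R/k_S = (1.21×10^8/71500)·exp(-9.911) = 1692 × 4.963×10^-5 = 0.0840.
Since E_R > E_S, raising the temperature improves selectivity toward R.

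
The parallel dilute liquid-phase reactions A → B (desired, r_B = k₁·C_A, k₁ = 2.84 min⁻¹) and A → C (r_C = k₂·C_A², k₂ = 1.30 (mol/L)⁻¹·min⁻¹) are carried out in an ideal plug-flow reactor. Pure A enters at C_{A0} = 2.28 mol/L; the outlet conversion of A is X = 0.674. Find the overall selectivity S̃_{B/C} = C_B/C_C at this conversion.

C_A = C_{A0}(1−X) = 0.7433 mol/L.
Along a PFR/batch, dC_B/dC_A = −r_B/(r_B+r_C) = −k₁/(k₁+k₂·C_A).
Integrating from C_{A0} to C_A: C_B = (2.84/1.30)·ln[(2.84+1.30·2.28)/(2.84+1.30·0.743)] = 2.185·ln(5.804/3.806) = 0.9217 mol/L.
C_C = (C_{A0}−C_A)−C_B = 0.6150 mol/L; S̃_{B/C} = 0.9217/0.6150 = 1.50.

1.50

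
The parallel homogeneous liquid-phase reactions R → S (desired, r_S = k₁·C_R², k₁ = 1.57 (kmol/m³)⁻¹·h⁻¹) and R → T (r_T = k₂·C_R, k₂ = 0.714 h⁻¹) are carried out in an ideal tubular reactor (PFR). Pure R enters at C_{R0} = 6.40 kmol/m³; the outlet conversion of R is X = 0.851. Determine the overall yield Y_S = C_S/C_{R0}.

C_R = C_{R0}(1−X) = 0.9536 kmol/m³.
Along a PFR/batch, dC_T/dC_R = −r_T/(r_S+r_T) = −k₂/(k₂+k₁·C_R).
Integrating from C_{R0} to C_R: C_T = (0.714/1.57)·ln[(0.714+1.57·6.40)/(0.714+1.57·0.954)] = 0.4548·ln(10.76/2.211) = 0.7197 kmol/m³.
Then C_S = (C_{R0}−C_R) − C_T = 5.446 − 0.7197 = 4.727 kmol/m³.
Y_S = C_S/C_{R0} = 4.727/6.40 = 0.739.

0.739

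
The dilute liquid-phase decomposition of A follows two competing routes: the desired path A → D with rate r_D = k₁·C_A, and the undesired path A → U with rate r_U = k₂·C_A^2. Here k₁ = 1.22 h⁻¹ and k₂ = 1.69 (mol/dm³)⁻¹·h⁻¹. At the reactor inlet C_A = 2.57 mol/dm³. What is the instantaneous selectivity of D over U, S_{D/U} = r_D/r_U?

S_{D/U} = r_D/r_U = (k₁·C_A)/(k₂·C_A^2) = (k₁/k₂)·C_A⁻¹.
= (1.22×2.570) / (1.69×2.570^2) = 3.135/11.16 = 0.281.

0.281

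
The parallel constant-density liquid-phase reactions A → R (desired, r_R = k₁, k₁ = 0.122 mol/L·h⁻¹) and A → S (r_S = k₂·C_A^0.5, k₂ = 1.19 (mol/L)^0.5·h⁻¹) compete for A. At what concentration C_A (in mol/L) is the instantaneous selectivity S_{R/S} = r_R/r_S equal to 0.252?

S_{R/S} = (k₁/k₂)·C_A^-0.5 ⇒ C_A = (S·k₂/k₁)^(-2).
= (0.252×1.19/0.122)^(-2) = (2.458)^(-2) = 0.166 mol/L.

0.166 mol/L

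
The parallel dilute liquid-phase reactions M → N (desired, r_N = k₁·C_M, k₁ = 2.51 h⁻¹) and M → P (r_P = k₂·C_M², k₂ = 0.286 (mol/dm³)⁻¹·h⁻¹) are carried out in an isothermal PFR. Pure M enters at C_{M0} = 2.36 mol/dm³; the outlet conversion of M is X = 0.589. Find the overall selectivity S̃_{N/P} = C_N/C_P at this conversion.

C_M = C_{M0}(1−X) = 0.9700 mol/dm³.
Along a PFR/batch, dC_N/dC_M = −r_N/(r_N+r_P) = −k₁/(k₁+k₂·C_M).
Integrating from C_{M0} to C_M: C_N = (2.51/0.286)·ln[(2.51+0.286·2.36)/(2.51+0.286·0.970)] = 8.776·ln(3.185/2.787) = 1.170 mol/dm³.
C_P = (C_{M0}−C_M)−C_N = 0.2199 mol/dm³; S̃_{N/P} = 1.170/0.2199 = 5.32.

5.32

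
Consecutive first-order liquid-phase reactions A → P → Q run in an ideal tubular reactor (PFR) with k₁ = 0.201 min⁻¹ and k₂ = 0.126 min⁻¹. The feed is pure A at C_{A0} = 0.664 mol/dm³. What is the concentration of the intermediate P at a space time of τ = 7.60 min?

The intermediate concentration in a first-order A→B→C sequence is C_P = k₁C_{A0}(e^(−k₁τ) − e^(−k₂τ))/(k₂−k₁).
e^(−k₁τ) = e^(−0.201×7.60) = e^(−1.528) = 0.2171; e^(−k₂τ) = e^(−0.9576) = 0.3838.
C_P = 0.201×0.664/(0.126−0.201) × (0.2171−0.3838) = (-1.780)×(-0.1668) = 0.2967 mol/dm³.

0.297 mol/dm³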